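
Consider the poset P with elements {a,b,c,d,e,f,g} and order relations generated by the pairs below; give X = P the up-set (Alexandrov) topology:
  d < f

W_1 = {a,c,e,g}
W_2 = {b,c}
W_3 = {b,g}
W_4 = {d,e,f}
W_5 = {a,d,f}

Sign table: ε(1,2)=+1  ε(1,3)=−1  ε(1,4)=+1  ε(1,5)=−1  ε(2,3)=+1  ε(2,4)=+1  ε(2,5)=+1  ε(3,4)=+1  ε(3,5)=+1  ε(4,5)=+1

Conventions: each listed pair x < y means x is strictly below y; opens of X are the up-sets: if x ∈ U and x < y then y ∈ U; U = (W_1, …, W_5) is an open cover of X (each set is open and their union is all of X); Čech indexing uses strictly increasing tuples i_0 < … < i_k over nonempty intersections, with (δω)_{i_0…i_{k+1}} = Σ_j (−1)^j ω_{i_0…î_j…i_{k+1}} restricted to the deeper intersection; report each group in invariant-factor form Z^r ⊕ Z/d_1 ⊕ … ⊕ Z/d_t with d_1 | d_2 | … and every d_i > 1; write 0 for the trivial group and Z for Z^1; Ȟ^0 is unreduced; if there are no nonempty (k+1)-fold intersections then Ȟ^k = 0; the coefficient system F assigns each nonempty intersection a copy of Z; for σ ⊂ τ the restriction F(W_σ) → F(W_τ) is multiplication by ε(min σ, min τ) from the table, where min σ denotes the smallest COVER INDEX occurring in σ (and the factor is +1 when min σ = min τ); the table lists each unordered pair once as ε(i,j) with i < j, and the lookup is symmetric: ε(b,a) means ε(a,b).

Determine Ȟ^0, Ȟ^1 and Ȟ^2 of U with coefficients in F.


nerve of the cover:
  W12={c} W13={g} W14={e} W15={a} W23={b} W45={d,f}
C dims 5,6; δ0: rk 5, SNF 1^4·2
Ȟ^0 = (5 − 5) − 0 = 0, so Ȟ^0 ≅ 0
Ȟ^1 = (6 − 0) − 5 = 1 plus torsion [2], so Ȟ^1 ≅ Z ⊕ Z/2
Ȟ^2 = (0 − 0) − 0 = 0, so Ȟ^2 ≅ 0

Ȟ^0(U;F) ≅ 0, Ȟ^1(U;F) ≅ Z ⊕ Z/2 and Ȟ^2(U;F) ≅ 0


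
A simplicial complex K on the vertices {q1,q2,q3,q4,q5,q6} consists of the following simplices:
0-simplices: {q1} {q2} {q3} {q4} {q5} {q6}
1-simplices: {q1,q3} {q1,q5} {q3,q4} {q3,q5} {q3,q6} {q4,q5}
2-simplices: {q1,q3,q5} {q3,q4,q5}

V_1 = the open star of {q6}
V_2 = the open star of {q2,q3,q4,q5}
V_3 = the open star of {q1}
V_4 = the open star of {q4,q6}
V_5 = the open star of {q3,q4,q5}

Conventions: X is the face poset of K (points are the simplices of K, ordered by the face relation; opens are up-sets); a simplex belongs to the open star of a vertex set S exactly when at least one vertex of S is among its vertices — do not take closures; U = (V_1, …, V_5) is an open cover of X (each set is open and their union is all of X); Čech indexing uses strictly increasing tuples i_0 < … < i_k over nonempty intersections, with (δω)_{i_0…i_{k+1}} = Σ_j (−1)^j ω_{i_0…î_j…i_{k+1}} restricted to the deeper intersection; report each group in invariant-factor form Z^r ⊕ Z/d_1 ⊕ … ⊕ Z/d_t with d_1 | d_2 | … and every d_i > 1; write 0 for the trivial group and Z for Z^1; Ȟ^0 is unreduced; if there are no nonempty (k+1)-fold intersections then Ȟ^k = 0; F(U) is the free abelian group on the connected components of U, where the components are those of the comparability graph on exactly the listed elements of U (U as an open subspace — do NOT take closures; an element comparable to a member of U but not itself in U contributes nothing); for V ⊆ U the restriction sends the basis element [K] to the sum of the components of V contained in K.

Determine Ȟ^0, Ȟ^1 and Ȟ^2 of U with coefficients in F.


nonempty intersections:
  V1={{q6},{q3,q6}} V2={{q2},{q3},{q4},{q5},{q1,q3},{q1,q5},{q3,q4},{q3,q5},{q3,q6},{q4,q5},{q1,q3,q5},{q3,q4,q5}} V3={{q1},{q1,q3},{q1,q5},{q1,q3,q5}} V4={{q4},{q6},{q3,q4},{q3,q6},{q4,q5},{q3,q4,q5}} V5={{q3},{q4},{q5},{q1,q3},{q1,q5},{q3,q4},{q3,q5},{q3,q6},{q4,q5},{q1,q3,q5},{q3,q4,q5}}
  V12={{q3,q6}} V14={{q6},{q3,q6}} V15={{q3,q6}} V23={{q1,q3},{q1,q5},{q1,q3,q5}} V24={{q4},{q3,q4},{q3,q6},{q4,q5},{q3,q4,q5}} V25={{q3},{q4},{q5},{q1,q3},{q1,q5},{q3,q4},{q3,q5},{q3,q6},{q4,q5},{q1,q3,q5},{q3,q4,q5}} V35={{q1,q3},{q1,q5},{q1,q3,q5}} V45={{q4},{q3,q4},{q3,q6},{q4,q5},{q3,q4,q5}}
  V124={{q3,q6}} V125={{q3,q6}} V145={{q3,q6}} V235={{q1,q3},{q1,q5},{q1,q3,q5}} V245={{q4},{q3,q4},{q3,q6},{q4,q5},{q3,q4,q5}}
  V1245={{q3,q6}}
components per intersection:
  V1: {{q6},{q3,q6}}
  V2: {{q2}} {{q3},{q4},{q5},{q1,q3},{q1,q5},{q3,q4},{q3,q5},{q3,q6},{q4,q5},{q1,q3,q5},{q3,q4,q5}}
  V3: {{q1},{q1,q3},{q1,q5},{q1,q3,q5}}
  V4: {{q4},{q3,q4},{q4,q5},{q3,q4,q5}} {{q6},{q3,q6}}
  V5: {{q3},{q4},{q5},{q1,q3},{q1,q5},{q3,q4},{q3,q5},{q3,q6},{q4,q5},{q1,q3,q5},{q3,q4,q5}}
  V12: {{q3,q6}}
  V14: {{q6},{q3,q6}}
  V15: {{q3,q6}}
  V23: {{q1,q3},{q1,q5},{q1,q3,q5}}
  V24: {{q4},{q3,q4},{q4,q5},{q3,q4,q5}} {{q3,q6}}
  V25: {{q3},{q4},{q5},{q1,q3},{q1,q5},{q3,q4},{q3,q5},{q3,q6},{q4,q5},{q1,q3,q5},{q3,q4,q5}}
  V35: {{q1,q3},{q1,q5},{q1,q3,q5}}
  V45: {{q4},{q3,q4},{q4,q5},{q3,q4,q5}} {{q3,q6}}
  V124: {{q3,q6}}
  V125: {{q3,q6}}
  V145: {{q3,q6}}
  V235: {{q1,q3},{q1,q5},{q1,q3,q5}}
  V245: {{q4},{q3,q4},{q4,q5},{q3,q4,q5}} {{q3,q6}}
  V1245: {{q3,q6}}
C dims 7,10,6,1; δ0: rk 5, SNF 1^5; δ1: rk 5, SNF 1^5; δ2: rk 1, SNF 1^1
Ȟ^0: (7−5)−0=2 ⇒ Z^2
Ȟ^1: (10−5)−5=0 ⇒ 0
Ȟ^2: (6−1)−5=0 ⇒ 0

Ȟ^0 ≅ Z^2; Ȟ^1 ≅ 0; Ȟ^2 ≅ 0


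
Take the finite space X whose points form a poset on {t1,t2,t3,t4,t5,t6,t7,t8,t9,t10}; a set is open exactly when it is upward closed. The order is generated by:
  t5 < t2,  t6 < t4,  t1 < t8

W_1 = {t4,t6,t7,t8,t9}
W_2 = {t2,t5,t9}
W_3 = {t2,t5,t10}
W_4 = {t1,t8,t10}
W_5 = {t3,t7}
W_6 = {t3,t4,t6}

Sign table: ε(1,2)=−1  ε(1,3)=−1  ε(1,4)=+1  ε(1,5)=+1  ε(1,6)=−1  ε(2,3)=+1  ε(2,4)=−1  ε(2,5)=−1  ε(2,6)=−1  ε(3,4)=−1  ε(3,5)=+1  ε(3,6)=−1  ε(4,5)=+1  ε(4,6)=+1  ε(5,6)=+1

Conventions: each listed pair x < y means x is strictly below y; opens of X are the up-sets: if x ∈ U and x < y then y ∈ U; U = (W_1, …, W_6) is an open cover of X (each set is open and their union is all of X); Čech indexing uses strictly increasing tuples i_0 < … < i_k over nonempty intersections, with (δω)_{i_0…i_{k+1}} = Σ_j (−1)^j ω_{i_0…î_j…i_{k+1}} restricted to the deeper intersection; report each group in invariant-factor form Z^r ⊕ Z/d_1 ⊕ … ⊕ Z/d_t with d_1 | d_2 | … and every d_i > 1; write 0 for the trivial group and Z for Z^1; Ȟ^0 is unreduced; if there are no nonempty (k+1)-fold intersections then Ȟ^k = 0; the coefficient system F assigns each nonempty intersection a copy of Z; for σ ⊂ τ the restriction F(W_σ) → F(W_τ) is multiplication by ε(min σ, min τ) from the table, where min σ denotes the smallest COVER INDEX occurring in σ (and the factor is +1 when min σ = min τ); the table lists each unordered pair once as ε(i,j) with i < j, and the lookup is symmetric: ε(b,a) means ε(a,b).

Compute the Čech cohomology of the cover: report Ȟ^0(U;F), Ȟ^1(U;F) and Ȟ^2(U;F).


nonempty intersections:
  W12={t9} W14={t8} W15={t7} W16={t4,t6} W23={t2,t5} W34={t10} W56={t3}
C dims 6,7; δ0: rk 6, SNF 1^5·2
Ȟ^0: (6−6)−0=0 ⇒ 0
Ȟ^1: (7−0)−6=1 plus torsion [2] ⇒ Z ⊕ Z/2
Ȟ^2: (0−0)−0=0 ⇒ 0

Ȟ^0 ≅ 0, Ȟ^1 ≅ Z ⊕ Z/2 and Ȟ^2 ≅ 0


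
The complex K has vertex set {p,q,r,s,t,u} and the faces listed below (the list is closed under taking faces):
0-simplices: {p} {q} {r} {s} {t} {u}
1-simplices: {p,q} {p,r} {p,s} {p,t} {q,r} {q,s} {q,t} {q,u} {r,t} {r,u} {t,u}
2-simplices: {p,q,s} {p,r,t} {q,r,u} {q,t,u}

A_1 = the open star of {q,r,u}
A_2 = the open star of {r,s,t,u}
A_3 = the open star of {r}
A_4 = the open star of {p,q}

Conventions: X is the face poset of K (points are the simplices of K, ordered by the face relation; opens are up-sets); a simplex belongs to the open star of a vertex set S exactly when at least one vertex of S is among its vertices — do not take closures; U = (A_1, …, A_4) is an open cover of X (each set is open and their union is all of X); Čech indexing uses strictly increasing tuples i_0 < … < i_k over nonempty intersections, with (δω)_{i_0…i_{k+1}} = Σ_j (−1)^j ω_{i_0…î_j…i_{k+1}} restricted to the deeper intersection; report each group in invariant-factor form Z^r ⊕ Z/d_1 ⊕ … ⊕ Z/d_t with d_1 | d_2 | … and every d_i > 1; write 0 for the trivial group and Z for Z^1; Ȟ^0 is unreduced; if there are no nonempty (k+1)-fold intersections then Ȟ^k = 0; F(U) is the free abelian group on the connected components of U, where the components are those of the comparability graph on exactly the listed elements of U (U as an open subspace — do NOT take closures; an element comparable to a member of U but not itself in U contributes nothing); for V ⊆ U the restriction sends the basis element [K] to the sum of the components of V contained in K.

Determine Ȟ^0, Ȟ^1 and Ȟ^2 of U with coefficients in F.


Ȟ^0(U;F) ≅ Z, Ȟ^1(U;F) ≅ Z and Ȟ^2(U;F) ≅ 0

nerve of the cover:
  A1={{q},{r},{u},{p,q},{p,r},{q,r},{q,s},{q,t},{q,u},{r,t},{r,u},{t,u},{p,q,s},{p,r,t},{q,r,u},{q,t,u}} A2={{r},{s},{t},{u},{p,r},{p,s},{p,t},{q,r},{q,s},{q,t},{q,u},{r,t},{r,u},{t,u},{p,q,s},{p,r,t},{q,r,u},{q,t,u}} A3={{r},{p,r},{q,r},{r,t},{r,u},{p,r,t},{q,r,u}} A4={{p},{q},{p,q},{p,r},{p,s},{p,t},{q,r},{q,s},{q,t},{q,u},{p,q,s},{p,r,t},{q,r,u},{q,t,u}}
  A12={{r},{u},{p,r},{q,r},{q,s},{q,t},{q,u},{r,t},{r,u},{t,u},{p,q,s},{p,r,t},{q,r,u},{q,t,u}} A13={{r},{p,r},{q,r},{r,t},{r,u},{p,r,t},{q,r,u}} A14={{q},{p,q},{p,r},{q,r},{q,s},{q,t},{q,u},{p,q,s},{p,r,t},{q,r,u},{q,t,u}} A23={{r},{p,r},{q,r},{r,t},{r,u},{p,r,t},{q,r,u}} A24={{p,r},{p,s},{p,t},{q,r},{q,s},{q,t},{q,u},{p,q,s},{p,r,t},{q,r,u},{q,t,u}} A34={{p,r},{q,r},{p,r,t},{q,r,u}}
  A123={{r},{p,r},{q,r},{r,t},{r,u},{p,r,t},{q,r,u}} A124={{p,r},{q,r},{q,s},{q,t},{q,u},{p,q,s},{p,r,t},{q,r,u},{q,t,u}} A134={{p,r},{q,r},{p,r,t},{q,r,u}} A234={{p,r},{q,r},{p,r,t},{q,r,u}}
  A1234={{p,r},{q,r},{p,r,t},{q,r,u}}
components per intersection:
  A1: {{q},{r},{u},{p,q},{p,r},{q,r},{q,s},{q,t},{q,u},{r,t},{r,u},{t,u},{p,q,s},{p,r,t},{q,r,u},{q,t,u}}
  A2: {{r},{t},{u},{p,r},{p,t},{q,r},{q,t},{q,u},{r,t},{r,u},{t,u},{p,r,t},{q,r,u},{q,t,u}} {{s},{p,s},{q,s},{p,q,s}}
  A3: {{r},{p,r},{q,r},{r,t},{r,u},{p,r,t},{q,r,u}}
  A4: {{p},{q},{p,q},{p,r},{p,s},{p,t},{q,r},{q,s},{q,t},{q,u},{p,q,s},{p,r,t},{q,r,u},{q,t,u}}
  A12: {{r},{u},{p,r},{q,r},{q,t},{q,u},{r,t},{r,u},{t,u},{p,r,t},{q,r,u},{q,t,u}} {{q,s},{p,q,s}}
  A13: {{r},{p,r},{q,r},{r,t},{r,u},{p,r,t},{q,r,u}}
  A14: {{q},{p,q},{q,r},{q,s},{q,t},{q,u},{p,q,s},{q,r,u},{q,t,u}} {{p,r},{p,r,t}}
  A23: {{r},{p,r},{q,r},{r,t},{r,u},{p,r,t},{q,r,u}}
  A24: {{p,r},{p,t},{p,r,t}} {{p,s},{q,s},{p,q,s}} {{q,r},{q,t},{q,u},{q,r,u},{q,t,u}}
  A34: {{p,r},{p,r,t}} {{q,r},{q,r,u}}
  A123: {{r},{p,r},{q,r},{r,t},{r,u},{p,r,t},{q,r,u}}
  A124: {{p,r},{p,r,t}} {{q,r},{q,t},{q,u},{q,r,u},{q,t,u}} {{q,s},{p,q,s}}
  A134: {{p,r},{p,r,t}} {{q,r},{q,r,u}}
  A234: {{p,r},{p,r,t}} {{q,r},{q,r,u}}
  A1234: {{p,r},{p,r,t}} {{q,r},{q,r,u}}
C dims 5,11,8,2; δ0: rk 4, SNF 1^4; δ1: rk 6, SNF 1^6; δ2: rk 2, SNF 1^2
Ȟ^0 = (5 − 4) − 0 = 1, so Ȟ^0 ≅ Z
Ȟ^1 = (11 − 6) − 4 = 1, so Ȟ^1 ≅ Z
Ȟ^2 = (8 − 2) − 6 = 0, so Ȟ^2 ≅ 0


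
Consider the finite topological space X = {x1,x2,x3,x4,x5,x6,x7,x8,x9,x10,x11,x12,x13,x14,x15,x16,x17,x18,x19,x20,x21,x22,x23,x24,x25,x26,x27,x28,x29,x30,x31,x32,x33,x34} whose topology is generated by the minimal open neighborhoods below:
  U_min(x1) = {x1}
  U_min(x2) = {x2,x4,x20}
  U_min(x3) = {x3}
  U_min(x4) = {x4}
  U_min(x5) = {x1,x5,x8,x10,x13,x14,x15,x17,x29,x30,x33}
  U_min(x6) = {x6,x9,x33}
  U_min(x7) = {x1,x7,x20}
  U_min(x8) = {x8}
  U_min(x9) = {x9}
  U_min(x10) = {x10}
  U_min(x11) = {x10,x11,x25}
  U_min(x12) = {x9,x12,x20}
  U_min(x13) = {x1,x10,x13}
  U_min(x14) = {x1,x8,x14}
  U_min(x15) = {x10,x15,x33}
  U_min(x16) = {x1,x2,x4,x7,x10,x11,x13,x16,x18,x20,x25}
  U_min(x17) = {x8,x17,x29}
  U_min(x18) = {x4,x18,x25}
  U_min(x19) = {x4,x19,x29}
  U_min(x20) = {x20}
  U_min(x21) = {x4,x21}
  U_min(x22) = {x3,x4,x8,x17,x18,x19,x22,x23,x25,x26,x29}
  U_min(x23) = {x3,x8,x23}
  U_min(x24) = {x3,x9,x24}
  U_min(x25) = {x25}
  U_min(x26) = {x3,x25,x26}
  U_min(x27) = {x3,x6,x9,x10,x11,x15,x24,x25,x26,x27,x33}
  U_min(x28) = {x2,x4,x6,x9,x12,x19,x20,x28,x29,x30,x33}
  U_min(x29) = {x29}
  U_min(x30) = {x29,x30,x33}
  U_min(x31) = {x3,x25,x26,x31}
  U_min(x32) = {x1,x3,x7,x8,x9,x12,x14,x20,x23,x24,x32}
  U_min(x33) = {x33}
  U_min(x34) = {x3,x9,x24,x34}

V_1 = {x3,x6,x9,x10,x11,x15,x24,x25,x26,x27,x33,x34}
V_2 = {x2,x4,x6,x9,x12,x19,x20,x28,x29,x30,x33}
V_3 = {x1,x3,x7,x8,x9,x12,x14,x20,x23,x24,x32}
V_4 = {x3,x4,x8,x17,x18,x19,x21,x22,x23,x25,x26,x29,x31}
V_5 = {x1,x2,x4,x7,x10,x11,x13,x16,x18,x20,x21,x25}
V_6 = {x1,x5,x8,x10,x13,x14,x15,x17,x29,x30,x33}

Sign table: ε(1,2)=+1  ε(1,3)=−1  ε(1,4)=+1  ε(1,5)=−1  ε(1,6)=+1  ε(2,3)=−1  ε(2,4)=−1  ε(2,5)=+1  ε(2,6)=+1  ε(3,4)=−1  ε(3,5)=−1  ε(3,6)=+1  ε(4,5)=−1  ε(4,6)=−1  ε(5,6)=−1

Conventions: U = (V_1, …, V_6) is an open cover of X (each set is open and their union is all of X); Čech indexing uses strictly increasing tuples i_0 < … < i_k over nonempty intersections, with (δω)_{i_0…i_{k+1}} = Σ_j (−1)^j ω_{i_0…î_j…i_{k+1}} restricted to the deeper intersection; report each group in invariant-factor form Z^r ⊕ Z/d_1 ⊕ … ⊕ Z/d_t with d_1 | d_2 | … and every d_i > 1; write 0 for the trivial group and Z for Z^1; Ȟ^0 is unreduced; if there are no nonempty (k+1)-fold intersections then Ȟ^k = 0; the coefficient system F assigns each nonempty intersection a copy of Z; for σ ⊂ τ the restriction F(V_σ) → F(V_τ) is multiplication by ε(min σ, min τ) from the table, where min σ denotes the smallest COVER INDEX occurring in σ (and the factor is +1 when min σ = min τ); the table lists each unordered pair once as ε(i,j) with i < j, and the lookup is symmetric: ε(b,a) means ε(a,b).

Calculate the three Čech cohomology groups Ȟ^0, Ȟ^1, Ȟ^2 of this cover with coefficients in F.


Ȟ^0 ≅ 0, Ȟ^1 ≅ Z/2, Ȟ^2 ≅ Z

nerve simplices:
  V12={x6,x9,x33} V13={x3,x9,x24} V14={x3,x25,x26} V15={x10,x11,x25} V16={x10,x15,x33} V23={x9,x12,x20} V24={x4,x19,x29} V25={x2,x4,x20} V26={x29,x30,x33} V34={x3,x8,x23} V35={x1,x7,x20} V36={x1,x8,x14} V45={x4,x18,x21,x25} V46={x8,x17,x29} V56={x1,x10,x13}
  V123={x9} V126={x33} V134={x3} V145={x25} V156={x10} V235={x20} V245={x4} V246={x29} V346={x8} V356={x1}
C dims 6,15,10; δ0: rk 6, SNF 1^5·2; δ1: rk 9, SNF 1^9
degree 0: 6−6−0 = 0 → Ȟ^0 ≅ 0
degree 1: 15−9−6 = 0 plus torsion [2] → Ȟ^1 ≅ Z/2
degree 2: 10−0−9 = 1 → Ȟ^2 ≅ Z


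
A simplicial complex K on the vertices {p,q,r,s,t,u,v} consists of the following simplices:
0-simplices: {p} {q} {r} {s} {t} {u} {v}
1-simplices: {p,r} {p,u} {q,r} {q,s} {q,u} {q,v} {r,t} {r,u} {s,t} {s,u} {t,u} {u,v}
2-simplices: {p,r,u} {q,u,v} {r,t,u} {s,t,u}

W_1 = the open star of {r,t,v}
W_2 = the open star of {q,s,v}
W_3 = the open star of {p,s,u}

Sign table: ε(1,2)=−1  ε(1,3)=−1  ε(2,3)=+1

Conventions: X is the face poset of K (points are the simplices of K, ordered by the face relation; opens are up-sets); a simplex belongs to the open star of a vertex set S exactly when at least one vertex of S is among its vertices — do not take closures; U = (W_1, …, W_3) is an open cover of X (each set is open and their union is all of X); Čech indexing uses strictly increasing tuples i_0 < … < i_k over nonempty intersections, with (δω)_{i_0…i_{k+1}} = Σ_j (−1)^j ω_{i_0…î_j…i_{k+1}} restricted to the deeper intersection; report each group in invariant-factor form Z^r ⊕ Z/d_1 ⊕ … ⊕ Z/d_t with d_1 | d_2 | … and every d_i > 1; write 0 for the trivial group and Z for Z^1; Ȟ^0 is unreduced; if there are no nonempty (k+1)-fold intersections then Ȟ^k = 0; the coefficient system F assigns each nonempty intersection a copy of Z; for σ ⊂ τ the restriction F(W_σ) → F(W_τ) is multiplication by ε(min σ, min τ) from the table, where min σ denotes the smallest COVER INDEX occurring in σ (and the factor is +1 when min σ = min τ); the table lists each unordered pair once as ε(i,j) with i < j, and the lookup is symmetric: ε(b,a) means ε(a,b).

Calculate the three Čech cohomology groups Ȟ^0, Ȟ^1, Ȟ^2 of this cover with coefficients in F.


Ȟ^0(U;F) ≅ Z, Ȟ^1(U;F) ≅ 0 and Ȟ^2(U;F) ≅ 0

nerve simplices:
  W1={{r},{t},{v},{p,r},{q,r},{q,v},{r,t},{r,u},{s,t},{t,u},{u,v},{p,r,u},{q,u,v},{r,t,u},{s,t,u}} W2={{q},{s},{v},{q,r},{q,s},{q,u},{q,v},{s,t},{s,u},{u,v},{q,u,v},{s,t,u}} W3={{p},{s},{u},{p,r},{p,u},{q,s},{q,u},{r,u},{s,t},{s,u},{t,u},{u,v},{p,r,u},{q,u,v},{r,t,u},{s,t,u}}
  W12={{v},{q,r},{q,v},{s,t},{u,v},{q,u,v},{s,t,u}} W13={{p,r},{r,u},{s,t},{t,u},{u,v},{p,r,u},{q,u,v},{r,t,u},{s,t,u}} W23={{s},{q,s},{q,u},{s,t},{s,u},{u,v},{q,u,v},{s,t,u}}
  W123={{s,t},{u,v},{q,u,v},{s,t,u}}
C dims 3,3,1; δ0: rk 2, SNF 1^2; δ1: rk 1, SNF 1^1
degree 0: 3−2−0 = 1 → Ȟ^0 ≅ Z
degree 1: 3−1−2 = 0 → Ȟ^1 ≅ 0
degree 2: 1−0−1 = 0 → Ȟ^2 ≅ 0


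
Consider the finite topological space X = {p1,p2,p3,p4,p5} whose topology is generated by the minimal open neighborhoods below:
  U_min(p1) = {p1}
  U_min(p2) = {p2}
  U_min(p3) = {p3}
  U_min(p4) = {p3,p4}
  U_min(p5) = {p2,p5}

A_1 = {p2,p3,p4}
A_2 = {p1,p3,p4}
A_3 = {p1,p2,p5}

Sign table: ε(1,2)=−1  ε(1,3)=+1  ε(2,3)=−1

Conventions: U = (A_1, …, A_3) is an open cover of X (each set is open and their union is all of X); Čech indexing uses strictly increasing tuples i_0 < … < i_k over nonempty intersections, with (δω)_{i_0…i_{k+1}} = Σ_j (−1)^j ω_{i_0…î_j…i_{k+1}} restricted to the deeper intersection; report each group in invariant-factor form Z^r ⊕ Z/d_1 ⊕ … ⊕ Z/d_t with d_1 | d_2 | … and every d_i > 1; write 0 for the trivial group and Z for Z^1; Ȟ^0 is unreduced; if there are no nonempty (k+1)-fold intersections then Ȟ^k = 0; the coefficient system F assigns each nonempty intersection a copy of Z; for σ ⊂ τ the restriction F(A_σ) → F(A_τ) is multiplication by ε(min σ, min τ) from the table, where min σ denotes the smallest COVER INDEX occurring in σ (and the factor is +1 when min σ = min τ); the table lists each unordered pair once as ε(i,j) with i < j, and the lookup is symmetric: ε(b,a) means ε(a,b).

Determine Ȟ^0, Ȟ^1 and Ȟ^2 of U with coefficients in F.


Ȟ^0(U;F) ≅ Z, Ȟ^1(U;F) ≅ Z and Ȟ^2(U;F) ≅ 0

nonempty intersections:
  A12={p3,p4} A13={p2} A23={p1}
C dims 3,3; δ0: rk 2, SNF 1^2
Ȟ^0: (3−2)−0=1 ⇒ Z
Ȟ^1: (3−0)−2=1 ⇒ Z
Ȟ^2: (0−0)−0=0 ⇒ 0


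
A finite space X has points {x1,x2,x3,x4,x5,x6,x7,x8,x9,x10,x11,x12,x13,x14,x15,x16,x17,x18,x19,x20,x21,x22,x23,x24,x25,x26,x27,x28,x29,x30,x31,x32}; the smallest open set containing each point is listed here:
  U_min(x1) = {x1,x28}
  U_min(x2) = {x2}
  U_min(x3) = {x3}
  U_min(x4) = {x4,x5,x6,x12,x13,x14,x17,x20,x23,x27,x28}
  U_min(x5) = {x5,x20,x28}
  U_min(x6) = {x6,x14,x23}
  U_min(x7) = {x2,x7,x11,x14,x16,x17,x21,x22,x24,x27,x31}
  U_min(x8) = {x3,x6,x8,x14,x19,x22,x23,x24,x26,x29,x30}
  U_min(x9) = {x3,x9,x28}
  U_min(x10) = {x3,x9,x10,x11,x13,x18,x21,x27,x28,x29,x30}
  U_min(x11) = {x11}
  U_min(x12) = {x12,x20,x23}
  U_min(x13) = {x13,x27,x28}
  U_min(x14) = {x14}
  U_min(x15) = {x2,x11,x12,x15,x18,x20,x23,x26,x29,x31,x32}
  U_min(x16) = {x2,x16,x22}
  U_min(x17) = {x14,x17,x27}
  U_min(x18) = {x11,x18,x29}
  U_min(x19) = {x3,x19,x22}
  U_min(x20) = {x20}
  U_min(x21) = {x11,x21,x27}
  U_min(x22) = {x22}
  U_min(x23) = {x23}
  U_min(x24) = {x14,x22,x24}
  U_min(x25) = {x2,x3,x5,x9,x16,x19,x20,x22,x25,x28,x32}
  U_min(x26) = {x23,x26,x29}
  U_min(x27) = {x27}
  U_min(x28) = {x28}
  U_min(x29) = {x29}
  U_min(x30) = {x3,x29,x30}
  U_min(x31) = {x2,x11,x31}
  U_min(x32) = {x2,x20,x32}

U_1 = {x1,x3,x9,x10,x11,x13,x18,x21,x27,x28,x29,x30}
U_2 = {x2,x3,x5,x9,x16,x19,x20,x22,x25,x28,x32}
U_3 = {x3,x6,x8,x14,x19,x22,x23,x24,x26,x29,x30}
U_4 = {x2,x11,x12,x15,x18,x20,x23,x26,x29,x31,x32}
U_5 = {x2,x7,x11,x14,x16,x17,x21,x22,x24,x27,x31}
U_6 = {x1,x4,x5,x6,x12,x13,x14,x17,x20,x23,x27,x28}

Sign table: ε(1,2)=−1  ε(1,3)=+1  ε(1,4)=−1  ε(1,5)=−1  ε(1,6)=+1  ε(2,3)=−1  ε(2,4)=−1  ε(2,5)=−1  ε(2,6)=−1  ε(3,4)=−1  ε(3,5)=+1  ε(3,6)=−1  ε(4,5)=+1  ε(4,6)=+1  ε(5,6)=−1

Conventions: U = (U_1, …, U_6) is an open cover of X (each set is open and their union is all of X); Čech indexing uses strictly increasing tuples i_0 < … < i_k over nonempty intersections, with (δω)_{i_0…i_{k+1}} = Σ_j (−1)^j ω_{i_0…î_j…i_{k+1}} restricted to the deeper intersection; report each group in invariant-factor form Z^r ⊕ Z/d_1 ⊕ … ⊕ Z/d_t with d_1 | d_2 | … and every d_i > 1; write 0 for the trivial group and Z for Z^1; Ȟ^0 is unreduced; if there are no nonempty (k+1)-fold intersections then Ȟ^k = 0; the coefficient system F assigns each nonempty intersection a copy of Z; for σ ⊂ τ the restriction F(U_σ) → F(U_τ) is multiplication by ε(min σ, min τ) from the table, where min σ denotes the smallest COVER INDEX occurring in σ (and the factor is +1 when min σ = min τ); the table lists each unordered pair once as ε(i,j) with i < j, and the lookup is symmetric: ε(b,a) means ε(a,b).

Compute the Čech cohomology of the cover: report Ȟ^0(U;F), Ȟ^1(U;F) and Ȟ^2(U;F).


intersection data:
  U12={x3,x9,x28} U13={x3,x29,x30} U14={x11,x18,x29} U15={x11,x21,x27} U16={x1,x13,x27,x28} U23={x3,x19,x22} U24={x2,x20,x32} U25={x2,x16,x22} U26={x5,x20,x28} U34={x23,x26,x29} U35={x14,x22,x24} U36={x6,x14,x23} U45={x2,x11,x31} U46={x12,x20,x23} U56={x14,x17,x27}
  U123={x3} U126={x28} U134={x29} U145={x11} U156={x27} U235={x22} U245={x2} U246={x20} U346={x23} U356={x14}
C dims 6,15,10; δ0: rk 6, SNF 1^5·2; δ1: rk 9, SNF 1^9
Ȟ^0 = (6 − 6) − 0 = 0, so Ȟ^0 ≅ 0
Ȟ^1 = (15 − 9) − 6 = 0 plus torsion [2], so Ȟ^1 ≅ Z/2
Ȟ^2 = (10 − 0) − 9 = 1, so Ȟ^2 ≅ Z

Ȟ^0 ≅ 0; Ȟ^1 ≅ Z/2; Ȟ^2 ≅ Z


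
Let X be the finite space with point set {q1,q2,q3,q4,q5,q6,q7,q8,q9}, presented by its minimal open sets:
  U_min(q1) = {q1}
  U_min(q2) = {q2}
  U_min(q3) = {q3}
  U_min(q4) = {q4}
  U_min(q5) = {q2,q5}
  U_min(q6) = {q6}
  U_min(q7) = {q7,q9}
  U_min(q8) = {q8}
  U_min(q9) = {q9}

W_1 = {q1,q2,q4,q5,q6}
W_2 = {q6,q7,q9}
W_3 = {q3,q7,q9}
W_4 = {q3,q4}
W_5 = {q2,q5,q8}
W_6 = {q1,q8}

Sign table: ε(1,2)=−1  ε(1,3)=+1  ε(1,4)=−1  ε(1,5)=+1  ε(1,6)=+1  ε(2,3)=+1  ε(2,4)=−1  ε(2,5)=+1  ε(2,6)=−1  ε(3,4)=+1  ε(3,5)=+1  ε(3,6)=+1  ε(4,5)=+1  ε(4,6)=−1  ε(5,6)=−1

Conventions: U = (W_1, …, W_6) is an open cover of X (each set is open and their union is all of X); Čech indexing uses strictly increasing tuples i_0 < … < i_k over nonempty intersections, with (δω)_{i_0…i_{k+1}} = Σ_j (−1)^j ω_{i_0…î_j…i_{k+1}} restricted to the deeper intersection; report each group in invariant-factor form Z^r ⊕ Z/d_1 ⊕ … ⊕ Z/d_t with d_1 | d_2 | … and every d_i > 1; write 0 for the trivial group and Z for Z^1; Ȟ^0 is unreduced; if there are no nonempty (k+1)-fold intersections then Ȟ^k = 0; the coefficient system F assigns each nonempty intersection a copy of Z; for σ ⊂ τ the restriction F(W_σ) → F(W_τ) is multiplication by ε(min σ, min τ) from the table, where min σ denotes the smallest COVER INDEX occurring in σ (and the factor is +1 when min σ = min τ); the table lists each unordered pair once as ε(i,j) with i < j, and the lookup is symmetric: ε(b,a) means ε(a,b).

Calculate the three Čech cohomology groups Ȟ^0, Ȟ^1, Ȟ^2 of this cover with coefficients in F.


Ȟ^0 ≅ 0, Ȟ^1 ≅ Z ⊕ Z/2 and Ȟ^2 ≅ 0

intersection data:
  W12={q6} W14={q4} W15={q2,q5} W16={q1} W23={q7,q9} W34={q3} W56={q8}
C dims 6,7; δ0: rk 6, SNF 1^5·2
Ȟ^0 = (6 − 6) − 0 = 0, so Ȟ^0 ≅ 0
Ȟ^1 = (7 − 0) − 6 = 1 plus torsion [2], so Ȟ^1 ≅ Z ⊕ Z/2
Ȟ^2 = (0 − 0) − 0 = 0, so Ȟ^2 ≅ 0


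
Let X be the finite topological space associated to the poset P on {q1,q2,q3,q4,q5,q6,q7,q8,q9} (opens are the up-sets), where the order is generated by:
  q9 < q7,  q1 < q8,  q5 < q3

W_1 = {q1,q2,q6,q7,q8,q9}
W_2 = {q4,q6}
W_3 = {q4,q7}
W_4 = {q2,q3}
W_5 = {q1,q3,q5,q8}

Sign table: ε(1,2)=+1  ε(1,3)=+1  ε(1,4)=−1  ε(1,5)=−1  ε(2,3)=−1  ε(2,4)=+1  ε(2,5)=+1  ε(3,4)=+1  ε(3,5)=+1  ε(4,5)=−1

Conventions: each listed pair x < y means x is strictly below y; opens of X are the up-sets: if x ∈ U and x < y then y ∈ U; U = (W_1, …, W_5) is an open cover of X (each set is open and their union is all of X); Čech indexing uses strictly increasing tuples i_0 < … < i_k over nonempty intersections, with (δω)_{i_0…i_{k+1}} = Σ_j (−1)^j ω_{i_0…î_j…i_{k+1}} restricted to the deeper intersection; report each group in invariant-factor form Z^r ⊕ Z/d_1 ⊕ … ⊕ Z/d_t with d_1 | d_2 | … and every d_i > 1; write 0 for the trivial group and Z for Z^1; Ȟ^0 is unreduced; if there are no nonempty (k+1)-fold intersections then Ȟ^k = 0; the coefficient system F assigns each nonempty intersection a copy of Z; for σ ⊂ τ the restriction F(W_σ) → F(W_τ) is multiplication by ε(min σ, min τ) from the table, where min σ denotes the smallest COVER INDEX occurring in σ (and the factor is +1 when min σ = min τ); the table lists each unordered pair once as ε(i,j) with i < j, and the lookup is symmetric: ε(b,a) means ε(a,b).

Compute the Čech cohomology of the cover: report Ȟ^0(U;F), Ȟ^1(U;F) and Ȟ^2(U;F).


Ȟ^0 = 0,  Ȟ^1 = Z ⊕ Z/2,  Ȟ^2 = 0

nerve of the cover:
  W12={q6} W13={q7} W14={q2} W15={q1,q8} W23={q4} W45={q3}
C dims 5,6; δ0: rk 5, SNF 1^4·2
Ȟ^0 = (5 − 5) − 0 = 0, so Ȟ^0 ≅ 0
Ȟ^1 = (6 − 0) − 5 = 1 plus torsion [2], so Ȟ^1 ≅ Z ⊕ Z/2
Ȟ^2 = (0 − 0) − 0 = 0, so Ȟ^2 ≅ 0


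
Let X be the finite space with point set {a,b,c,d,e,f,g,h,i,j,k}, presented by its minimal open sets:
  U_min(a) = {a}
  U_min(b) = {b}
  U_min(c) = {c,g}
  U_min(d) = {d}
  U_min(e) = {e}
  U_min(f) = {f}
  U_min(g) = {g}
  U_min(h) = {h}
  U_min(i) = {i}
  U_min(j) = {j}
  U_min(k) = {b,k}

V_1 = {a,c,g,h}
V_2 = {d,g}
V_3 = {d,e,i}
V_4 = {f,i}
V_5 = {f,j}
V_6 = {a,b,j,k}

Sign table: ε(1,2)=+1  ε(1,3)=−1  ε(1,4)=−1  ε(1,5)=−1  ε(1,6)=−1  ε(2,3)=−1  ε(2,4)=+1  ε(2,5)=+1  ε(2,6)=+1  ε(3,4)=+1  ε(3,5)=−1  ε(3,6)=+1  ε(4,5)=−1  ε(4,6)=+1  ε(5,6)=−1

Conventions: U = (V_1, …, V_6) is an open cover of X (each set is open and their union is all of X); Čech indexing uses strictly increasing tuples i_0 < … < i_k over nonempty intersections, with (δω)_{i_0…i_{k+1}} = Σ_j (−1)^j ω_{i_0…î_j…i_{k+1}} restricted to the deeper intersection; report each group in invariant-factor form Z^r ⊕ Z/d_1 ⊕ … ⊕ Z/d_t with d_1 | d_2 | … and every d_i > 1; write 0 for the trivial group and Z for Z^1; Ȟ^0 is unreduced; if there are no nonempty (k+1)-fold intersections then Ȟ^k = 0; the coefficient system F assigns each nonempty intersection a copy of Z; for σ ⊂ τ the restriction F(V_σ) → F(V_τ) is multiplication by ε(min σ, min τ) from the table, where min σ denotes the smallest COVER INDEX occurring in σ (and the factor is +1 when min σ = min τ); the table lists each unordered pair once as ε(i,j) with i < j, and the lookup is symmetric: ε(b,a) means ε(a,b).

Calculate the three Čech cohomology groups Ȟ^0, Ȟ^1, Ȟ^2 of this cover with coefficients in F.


nonempty intersections:
  V12={g} V16={a} V23={d} V34={i} V45={f} V56={j}
C dims 6,6; δ0: rk 5, SNF 1^5
Ȟ^0: (6−5)−0=1 ⇒ Z
Ȟ^1: (6−0)−5=1 ⇒ Z
Ȟ^2: (0−0)−0=0 ⇒ 0

Ȟ^0 = Z, Ȟ^1 = Z and Ȟ^2 = 0


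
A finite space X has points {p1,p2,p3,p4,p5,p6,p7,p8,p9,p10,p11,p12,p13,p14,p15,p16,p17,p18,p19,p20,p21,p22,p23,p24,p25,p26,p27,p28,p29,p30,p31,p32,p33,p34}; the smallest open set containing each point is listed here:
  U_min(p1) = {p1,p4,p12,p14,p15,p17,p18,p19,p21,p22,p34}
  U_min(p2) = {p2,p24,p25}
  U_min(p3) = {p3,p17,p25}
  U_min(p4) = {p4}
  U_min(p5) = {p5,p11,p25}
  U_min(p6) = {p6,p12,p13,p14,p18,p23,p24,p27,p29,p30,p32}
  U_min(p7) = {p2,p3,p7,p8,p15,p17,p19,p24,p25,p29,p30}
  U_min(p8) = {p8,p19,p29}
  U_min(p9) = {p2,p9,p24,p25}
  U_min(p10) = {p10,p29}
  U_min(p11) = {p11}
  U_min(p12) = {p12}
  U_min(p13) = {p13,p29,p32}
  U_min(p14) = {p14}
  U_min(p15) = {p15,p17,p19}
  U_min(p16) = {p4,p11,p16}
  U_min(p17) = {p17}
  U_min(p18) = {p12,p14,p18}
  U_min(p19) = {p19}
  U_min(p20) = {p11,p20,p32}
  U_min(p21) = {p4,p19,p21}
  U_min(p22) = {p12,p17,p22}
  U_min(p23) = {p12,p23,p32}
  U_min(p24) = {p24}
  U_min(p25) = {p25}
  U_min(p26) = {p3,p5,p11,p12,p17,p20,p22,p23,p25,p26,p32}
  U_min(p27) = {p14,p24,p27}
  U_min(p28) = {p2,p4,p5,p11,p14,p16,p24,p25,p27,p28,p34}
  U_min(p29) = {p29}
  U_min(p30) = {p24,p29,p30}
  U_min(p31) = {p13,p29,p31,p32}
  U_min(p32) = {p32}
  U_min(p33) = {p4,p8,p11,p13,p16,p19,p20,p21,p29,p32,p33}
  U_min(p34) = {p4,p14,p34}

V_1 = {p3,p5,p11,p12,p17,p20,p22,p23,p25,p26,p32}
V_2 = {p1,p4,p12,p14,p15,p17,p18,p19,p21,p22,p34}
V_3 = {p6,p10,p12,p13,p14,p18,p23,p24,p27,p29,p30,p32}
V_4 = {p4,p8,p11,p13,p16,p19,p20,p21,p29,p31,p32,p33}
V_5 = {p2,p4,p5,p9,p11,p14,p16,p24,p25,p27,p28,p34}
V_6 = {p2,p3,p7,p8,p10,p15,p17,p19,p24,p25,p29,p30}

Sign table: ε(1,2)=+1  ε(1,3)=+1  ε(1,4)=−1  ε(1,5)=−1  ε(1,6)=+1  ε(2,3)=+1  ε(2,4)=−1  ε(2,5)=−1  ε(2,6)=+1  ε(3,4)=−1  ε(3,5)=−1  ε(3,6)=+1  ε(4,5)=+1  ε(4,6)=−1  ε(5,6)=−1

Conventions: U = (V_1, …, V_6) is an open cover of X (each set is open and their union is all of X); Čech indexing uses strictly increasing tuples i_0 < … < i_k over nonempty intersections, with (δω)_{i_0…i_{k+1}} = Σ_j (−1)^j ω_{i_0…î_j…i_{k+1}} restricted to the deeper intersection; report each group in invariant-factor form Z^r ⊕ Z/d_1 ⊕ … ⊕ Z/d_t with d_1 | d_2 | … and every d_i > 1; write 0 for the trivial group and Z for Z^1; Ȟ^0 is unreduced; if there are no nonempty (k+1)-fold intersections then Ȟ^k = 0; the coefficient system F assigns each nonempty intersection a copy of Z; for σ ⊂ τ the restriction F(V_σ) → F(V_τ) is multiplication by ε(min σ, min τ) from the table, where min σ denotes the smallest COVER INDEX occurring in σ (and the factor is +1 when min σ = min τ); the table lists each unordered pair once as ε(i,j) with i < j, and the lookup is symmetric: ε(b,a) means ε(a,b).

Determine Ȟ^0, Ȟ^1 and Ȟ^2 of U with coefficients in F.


Ȟ^0 = Z, Ȟ^1 = 0, Ȟ^2 = Z/2

cover nerve:
  V12={p12,p17,p22} V13={p12,p23,p32} V14={p11,p20,p32} V15={p5,p11,p25} V16={p3,p17,p25} V23={p12,p14,p18} V24={p4,p19,p21} V25={p4,p14,p34} V26={p15,p17,p19} V34={p13,p29,p32} V35={p14,p24,p27} V36={p10,p24,p29,p30} V45={p4,p11,p16} V46={p8,p19,p29} V56={p2,p24,p25}
  V123={p12} V126={p17} V134={p32} V145={p11} V156={p25} V235={p14} V245={p4} V246={p19} V346={p29} V356={p24}
C dims 6,15,10; δ0: rk 5, SNF 1^5; δ1: rk 10, SNF 1^9·2
Ȟ^0: (6−5)−0=1 ⇒ Z
Ȟ^1: (15−10)−5=0 ⇒ 0
Ȟ^2: (10−0)−10=0 plus torsion [2] ⇒ Z/2


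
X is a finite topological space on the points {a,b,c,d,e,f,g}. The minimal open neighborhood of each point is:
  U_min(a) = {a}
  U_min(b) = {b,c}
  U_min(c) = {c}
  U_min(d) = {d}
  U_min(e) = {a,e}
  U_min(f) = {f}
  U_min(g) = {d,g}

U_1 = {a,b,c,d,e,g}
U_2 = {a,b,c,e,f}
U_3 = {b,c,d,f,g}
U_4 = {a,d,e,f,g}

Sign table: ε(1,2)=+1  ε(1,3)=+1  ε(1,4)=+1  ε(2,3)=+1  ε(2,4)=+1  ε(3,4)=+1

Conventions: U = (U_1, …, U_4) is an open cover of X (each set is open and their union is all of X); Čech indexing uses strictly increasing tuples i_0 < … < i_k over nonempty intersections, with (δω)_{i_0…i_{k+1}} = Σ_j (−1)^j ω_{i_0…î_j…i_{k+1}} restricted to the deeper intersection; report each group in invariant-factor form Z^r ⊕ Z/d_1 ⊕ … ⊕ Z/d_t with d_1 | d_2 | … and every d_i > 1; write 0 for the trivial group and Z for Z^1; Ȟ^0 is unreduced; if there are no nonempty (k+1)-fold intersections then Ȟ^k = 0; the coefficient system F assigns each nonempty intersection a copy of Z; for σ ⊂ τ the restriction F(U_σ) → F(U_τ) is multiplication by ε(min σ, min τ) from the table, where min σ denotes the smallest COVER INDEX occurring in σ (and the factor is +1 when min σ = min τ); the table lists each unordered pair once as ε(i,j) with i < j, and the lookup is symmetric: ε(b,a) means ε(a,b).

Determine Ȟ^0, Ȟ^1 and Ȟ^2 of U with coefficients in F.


cover nerve:
  U12={a,b,c,e} U13={b,c,d,g} U14={a,d,e,g} U23={b,c,f} U24={a,e,f} U34={d,f,g}
  U123={b,c} U124={a,e} U134={d,g} U234={f}
C dims 4,6,4; δ0: rk 3, SNF 1^3; δ1: rk 3, SNF 1^3
Ȟ^0: (4−3)−0=1 ⇒ Z
Ȟ^1: (6−3)−3=0 ⇒ 0
Ȟ^2: (4−0)−3=1 ⇒ Z

Ȟ^0 = Z; Ȟ^1 = 0; Ȟ^2 = Z


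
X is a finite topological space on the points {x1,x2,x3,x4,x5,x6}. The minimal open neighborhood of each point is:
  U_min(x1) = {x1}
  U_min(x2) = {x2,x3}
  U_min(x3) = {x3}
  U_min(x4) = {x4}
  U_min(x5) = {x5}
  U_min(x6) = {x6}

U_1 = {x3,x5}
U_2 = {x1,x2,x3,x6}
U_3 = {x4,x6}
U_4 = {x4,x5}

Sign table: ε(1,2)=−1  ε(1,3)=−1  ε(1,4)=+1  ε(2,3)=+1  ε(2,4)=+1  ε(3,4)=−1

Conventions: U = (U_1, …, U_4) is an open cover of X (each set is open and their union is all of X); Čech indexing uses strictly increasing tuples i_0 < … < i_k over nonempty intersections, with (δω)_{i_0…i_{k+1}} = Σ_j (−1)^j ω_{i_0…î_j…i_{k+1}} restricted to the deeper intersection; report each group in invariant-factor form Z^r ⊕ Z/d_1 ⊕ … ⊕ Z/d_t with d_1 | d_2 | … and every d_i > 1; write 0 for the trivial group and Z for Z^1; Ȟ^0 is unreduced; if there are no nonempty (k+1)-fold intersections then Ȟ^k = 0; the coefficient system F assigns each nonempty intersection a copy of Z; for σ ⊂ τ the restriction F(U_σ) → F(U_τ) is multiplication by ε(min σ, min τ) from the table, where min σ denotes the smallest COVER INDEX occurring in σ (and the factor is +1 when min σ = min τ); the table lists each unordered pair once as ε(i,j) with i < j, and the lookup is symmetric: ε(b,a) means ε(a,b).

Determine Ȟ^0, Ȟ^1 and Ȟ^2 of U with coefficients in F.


nerve of the cover:
  U12={x3} U14={x5} U23={x6} U34={x4}
C dims 4,4; δ0: rk 3, SNF 1^3
Ȟ^0 = (4 − 3) − 0 = 1, so Ȟ^0 ≅ Z
Ȟ^1 = (4 − 0) − 3 = 1, so Ȟ^1 ≅ Z
Ȟ^2 = (0 − 0) − 0 = 0, so Ȟ^2 ≅ 0

Ȟ^0 = Z; Ȟ^1 = Z; Ȟ^2 = 0


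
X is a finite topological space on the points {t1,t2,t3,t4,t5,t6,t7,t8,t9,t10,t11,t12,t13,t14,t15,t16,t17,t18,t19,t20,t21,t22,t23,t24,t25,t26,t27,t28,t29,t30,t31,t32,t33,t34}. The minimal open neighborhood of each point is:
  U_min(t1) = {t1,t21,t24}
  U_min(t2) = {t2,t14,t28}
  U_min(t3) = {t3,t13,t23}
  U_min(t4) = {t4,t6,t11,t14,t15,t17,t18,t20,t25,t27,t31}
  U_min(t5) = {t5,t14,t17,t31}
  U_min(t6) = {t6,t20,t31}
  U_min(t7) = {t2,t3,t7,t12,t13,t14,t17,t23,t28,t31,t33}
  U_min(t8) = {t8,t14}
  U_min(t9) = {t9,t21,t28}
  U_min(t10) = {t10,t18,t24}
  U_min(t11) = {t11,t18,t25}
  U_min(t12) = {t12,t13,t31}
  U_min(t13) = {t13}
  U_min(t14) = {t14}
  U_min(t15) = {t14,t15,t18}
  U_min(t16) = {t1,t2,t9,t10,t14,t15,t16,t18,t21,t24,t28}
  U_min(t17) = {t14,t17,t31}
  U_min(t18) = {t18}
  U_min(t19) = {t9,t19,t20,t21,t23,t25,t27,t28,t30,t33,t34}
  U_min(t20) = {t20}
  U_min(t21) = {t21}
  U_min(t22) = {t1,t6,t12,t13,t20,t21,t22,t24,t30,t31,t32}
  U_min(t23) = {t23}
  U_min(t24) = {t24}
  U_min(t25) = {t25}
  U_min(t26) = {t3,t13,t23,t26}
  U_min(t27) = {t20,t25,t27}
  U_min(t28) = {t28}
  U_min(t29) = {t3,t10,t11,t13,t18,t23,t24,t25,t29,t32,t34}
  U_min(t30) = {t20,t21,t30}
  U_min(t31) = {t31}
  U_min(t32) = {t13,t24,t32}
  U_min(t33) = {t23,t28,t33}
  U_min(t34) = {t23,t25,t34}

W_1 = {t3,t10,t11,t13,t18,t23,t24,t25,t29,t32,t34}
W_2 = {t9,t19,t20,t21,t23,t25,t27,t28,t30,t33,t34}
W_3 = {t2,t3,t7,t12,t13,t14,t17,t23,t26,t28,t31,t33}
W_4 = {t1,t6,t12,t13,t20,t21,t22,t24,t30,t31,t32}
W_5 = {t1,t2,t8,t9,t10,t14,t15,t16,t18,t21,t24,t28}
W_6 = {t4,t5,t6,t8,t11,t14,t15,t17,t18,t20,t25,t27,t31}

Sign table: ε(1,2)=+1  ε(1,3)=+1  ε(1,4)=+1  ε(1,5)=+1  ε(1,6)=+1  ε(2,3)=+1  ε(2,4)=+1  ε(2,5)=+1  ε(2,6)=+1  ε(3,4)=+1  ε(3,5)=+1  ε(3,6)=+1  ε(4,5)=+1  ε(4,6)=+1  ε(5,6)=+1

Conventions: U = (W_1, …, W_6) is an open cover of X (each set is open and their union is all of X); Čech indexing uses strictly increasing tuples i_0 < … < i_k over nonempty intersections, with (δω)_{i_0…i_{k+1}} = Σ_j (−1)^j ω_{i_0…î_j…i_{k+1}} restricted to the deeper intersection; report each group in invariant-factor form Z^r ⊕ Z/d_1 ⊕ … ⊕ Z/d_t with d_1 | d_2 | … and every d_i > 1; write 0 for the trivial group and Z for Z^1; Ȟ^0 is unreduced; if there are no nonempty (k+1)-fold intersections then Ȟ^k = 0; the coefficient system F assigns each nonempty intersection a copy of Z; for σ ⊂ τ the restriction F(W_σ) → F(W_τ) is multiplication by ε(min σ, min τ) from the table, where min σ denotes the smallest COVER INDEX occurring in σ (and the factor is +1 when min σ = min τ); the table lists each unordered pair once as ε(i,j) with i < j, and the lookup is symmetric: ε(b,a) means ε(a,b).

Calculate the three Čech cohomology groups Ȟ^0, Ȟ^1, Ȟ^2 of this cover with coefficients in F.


nonempty overlaps:
  W12={t23,t25,t34} W13={t3,t13,t23} W14={t13,t24,t32} W15={t10,t18,t24} W16={t11,t18,t25} W23={t23,t28,t33} W24={t20,t21,t30} W25={t9,t21,t28} W26={t20,t25,t27} W34={t12,t13,t31} W35={t2,t14,t28} W36={t14,t17,t31} W45={t1,t21,t24} W46={t6,t20,t31} W56={t8,t14,t15,t18}
  W123={t23} W126={t25} W134={t13} W145={t24} W156={t18} W235={t28} W245={t21} W246={t20} W346={t31} W356={t14}
C dims 6,15,10; δ0: rk 5, SNF 1^5; δ1: rk 10, SNF 1^9·2
degree 0: 6−5−0 = 1 → Ȟ^0 ≅ Z
degree 1: 15−10−5 = 0 → Ȟ^1 ≅ 0
degree 2: 10−0−10 = 0 plus torsion [2] → Ȟ^2 ≅ Z/2

Ȟ^0 = Z,  Ȟ^1 = 0,  Ȟ^2 = Z/2


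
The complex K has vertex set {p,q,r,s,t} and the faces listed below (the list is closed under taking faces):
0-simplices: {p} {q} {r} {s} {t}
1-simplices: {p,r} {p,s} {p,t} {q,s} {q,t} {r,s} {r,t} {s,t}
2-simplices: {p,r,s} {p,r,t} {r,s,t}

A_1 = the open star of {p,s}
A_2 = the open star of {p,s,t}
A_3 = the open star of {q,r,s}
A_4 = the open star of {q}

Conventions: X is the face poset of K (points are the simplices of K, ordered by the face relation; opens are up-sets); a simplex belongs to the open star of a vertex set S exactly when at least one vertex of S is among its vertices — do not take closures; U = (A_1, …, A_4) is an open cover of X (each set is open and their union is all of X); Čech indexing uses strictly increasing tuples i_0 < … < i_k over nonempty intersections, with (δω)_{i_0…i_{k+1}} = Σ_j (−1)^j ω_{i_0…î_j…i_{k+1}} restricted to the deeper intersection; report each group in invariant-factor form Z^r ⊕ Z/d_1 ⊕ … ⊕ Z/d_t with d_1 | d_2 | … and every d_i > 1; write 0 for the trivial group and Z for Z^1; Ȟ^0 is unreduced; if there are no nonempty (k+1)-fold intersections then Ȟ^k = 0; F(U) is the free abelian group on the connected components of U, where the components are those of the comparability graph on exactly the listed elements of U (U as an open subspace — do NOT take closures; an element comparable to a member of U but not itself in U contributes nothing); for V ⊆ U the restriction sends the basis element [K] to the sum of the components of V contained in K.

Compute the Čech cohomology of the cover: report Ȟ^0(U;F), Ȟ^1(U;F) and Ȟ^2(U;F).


nerve simplices:
  A1={{p},{s},{p,r},{p,s},{p,t},{q,s},{r,s},{s,t},{p,r,s},{p,r,t},{r,s,t}} A2={{p},{s},{t},{p,r},{p,s},{p,t},{q,s},{q,t},{r,s},{r,t},{s,t},{p,r,s},{p,r,t},{r,s,t}} A3={{q},{r},{s},{p,r},{p,s},{q,s},{q,t},{r,s},{r,t},{s,t},{p,r,s},{p,r,t},{r,s,t}} A4={{q},{q,s},{q,t}}
  A12={{p},{s},{p,r},{p,s},{p,t},{q,s},{r,s},{s,t},{p,r,s},{p,r,t},{r,s,t}} A13={{s},{p,r},{p,s},{q,s},{r,s},{s,t},{p,r,s},{p,r,t},{r,s,t}} A14={{q,s}} A23={{s},{p,r},{p,s},{q,s},{q,t},{r,s},{r,t},{s,t},{p,r,s},{p,r,t},{r,s,t}} A24={{q,s},{q,t}} A34={{q},{q,s},{q,t}}
  A123={{s},{p,r},{p,s},{q,s},{r,s},{s,t},{p,r,s},{p,r,t},{r,s,t}} A124={{q,s}} A134={{q,s}} A234={{q,s},{q,t}}
  A1234={{q,s}}
components per intersection:
  A1: {{p},{s},{p,r},{p,s},{p,t},{q,s},{r,s},{s,t},{p,r,s},{p,r,t},{r,s,t}}
  A2: {{p},{s},{t},{p,r},{p,s},{p,t},{q,s},{q,t},{r,s},{r,t},{s,t},{p,r,s},{p,r,t},{r,s,t}}
  A3: {{q},{r},{s},{p,r},{p,s},{q,s},{q,t},{r,s},{r,t},{s,t},{p,r,s},{p,r,t},{r,s,t}}
  A4: {{q},{q,s},{q,t}}
  A12: {{p},{s},{p,r},{p,s},{p,t},{q,s},{r,s},{s,t},{p,r,s},{p,r,t},{r,s,t}}
  A13: {{s},{p,r},{p,s},{q,s},{r,s},{s,t},{p,r,s},{p,r,t},{r,s,t}}
  A14: {{q,s}}
  A23: {{s},{p,r},{p,s},{q,s},{r,s},{r,t},{s,t},{p,r,s},{p,r,t},{r,s,t}} {{q,t}}
  A24: {{q,s}} {{q,t}}
  A34: {{q},{q,s},{q,t}}
  A123: {{s},{p,r},{p,s},{q,s},{r,s},{s,t},{p,r,s},{p,r,t},{r,s,t}}
  A124: {{q,s}}
  A134: {{q,s}}
  A234: {{q,s}} {{q,t}}
  A1234: {{q,s}}
C dims 4,8,5,1; δ0: rk 3, SNF 1^3; δ1: rk 4, SNF 1^4; δ2: rk 1, SNF 1^1
degree 0: 4−3−0 = 1 → Ȟ^0 ≅ Z
degree 1: 8−4−3 = 1 → Ȟ^1 ≅ Z
degree 2: 5−1−4 = 0 → Ȟ^2 ≅ 0

Ȟ^0 ≅ Z, Ȟ^1 ≅ Z and Ȟ^2 ≅ 0
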